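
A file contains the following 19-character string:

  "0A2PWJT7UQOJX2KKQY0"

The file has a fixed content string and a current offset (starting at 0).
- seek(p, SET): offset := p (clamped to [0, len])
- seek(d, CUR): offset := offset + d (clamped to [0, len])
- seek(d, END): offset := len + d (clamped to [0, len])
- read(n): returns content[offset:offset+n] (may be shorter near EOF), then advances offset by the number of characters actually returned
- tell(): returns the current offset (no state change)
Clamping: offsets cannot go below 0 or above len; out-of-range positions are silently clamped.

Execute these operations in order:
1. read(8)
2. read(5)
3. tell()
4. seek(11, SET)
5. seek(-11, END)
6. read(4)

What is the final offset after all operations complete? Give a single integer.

After 1 (read(8)): returned '0A2PWJT7', offset=8
After 2 (read(5)): returned 'UQOJX', offset=13
After 3 (tell()): offset=13
After 4 (seek(11, SET)): offset=11
After 5 (seek(-11, END)): offset=8
After 6 (read(4)): returned 'UQOJ', offset=12

Answer: 12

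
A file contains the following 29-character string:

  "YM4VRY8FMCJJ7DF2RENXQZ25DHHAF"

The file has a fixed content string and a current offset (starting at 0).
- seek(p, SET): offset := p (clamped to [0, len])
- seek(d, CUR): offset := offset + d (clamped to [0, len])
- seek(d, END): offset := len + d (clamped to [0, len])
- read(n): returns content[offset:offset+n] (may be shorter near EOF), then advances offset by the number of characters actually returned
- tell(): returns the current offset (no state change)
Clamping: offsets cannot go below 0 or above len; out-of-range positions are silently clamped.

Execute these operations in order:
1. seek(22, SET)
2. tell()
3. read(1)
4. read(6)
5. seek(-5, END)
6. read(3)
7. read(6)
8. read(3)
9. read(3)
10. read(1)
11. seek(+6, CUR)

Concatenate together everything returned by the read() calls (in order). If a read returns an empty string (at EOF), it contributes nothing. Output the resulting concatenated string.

Answer: 25DHHAFDHHAF

Derivation:
After 1 (seek(22, SET)): offset=22
After 2 (tell()): offset=22
After 3 (read(1)): returned '2', offset=23
After 4 (read(6)): returned '5DHHAF', offset=29
After 5 (seek(-5, END)): offset=24
After 6 (read(3)): returned 'DHH', offset=27
After 7 (read(6)): returned 'AF', offset=29
After 8 (read(3)): returned '', offset=29
After 9 (read(3)): returned '', offset=29
After 10 (read(1)): returned '', offset=29
After 11 (seek(+6, CUR)): offset=29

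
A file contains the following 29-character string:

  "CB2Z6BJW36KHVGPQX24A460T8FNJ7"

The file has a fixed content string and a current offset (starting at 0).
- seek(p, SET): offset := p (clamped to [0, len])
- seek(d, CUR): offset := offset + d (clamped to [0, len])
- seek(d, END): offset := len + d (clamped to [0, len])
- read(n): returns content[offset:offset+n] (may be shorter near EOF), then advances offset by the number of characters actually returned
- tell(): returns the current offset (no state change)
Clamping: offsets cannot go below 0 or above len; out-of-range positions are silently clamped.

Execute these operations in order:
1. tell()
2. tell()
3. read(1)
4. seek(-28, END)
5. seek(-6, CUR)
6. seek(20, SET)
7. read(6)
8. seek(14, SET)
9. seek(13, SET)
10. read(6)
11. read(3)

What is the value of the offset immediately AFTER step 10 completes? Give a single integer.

After 1 (tell()): offset=0
After 2 (tell()): offset=0
After 3 (read(1)): returned 'C', offset=1
After 4 (seek(-28, END)): offset=1
After 5 (seek(-6, CUR)): offset=0
After 6 (seek(20, SET)): offset=20
After 7 (read(6)): returned '460T8F', offset=26
After 8 (seek(14, SET)): offset=14
After 9 (seek(13, SET)): offset=13
After 10 (read(6)): returned 'GPQX24', offset=19

Answer: 19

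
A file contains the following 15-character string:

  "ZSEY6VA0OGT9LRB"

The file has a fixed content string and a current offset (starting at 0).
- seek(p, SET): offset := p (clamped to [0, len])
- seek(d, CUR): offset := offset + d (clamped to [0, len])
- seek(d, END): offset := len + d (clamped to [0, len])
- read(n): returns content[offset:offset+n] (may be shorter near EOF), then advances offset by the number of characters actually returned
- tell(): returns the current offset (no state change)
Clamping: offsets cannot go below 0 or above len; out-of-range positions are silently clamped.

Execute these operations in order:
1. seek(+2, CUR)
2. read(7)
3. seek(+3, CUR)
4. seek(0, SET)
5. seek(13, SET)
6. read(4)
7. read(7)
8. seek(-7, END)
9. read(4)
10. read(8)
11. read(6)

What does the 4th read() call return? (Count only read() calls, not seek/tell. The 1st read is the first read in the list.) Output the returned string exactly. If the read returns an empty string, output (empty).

After 1 (seek(+2, CUR)): offset=2
After 2 (read(7)): returned 'EY6VA0O', offset=9
After 3 (seek(+3, CUR)): offset=12
After 4 (seek(0, SET)): offset=0
After 5 (seek(13, SET)): offset=13
After 6 (read(4)): returned 'RB', offset=15
After 7 (read(7)): returned '', offset=15
After 8 (seek(-7, END)): offset=8
After 9 (read(4)): returned 'OGT9', offset=12
After 10 (read(8)): returned 'LRB', offset=15
After 11 (read(6)): returned '', offset=15

Answer: OGT9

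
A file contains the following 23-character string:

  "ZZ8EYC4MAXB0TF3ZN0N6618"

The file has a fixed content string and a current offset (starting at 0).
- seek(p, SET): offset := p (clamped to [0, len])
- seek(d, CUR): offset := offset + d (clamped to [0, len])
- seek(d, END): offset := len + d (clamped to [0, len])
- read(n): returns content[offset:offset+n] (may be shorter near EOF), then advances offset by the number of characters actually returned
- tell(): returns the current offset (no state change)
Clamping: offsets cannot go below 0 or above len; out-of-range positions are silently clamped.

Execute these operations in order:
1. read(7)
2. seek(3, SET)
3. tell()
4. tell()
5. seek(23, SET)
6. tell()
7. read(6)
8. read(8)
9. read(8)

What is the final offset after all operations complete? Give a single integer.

Answer: 23

Derivation:
After 1 (read(7)): returned 'ZZ8EYC4', offset=7
After 2 (seek(3, SET)): offset=3
After 3 (tell()): offset=3
After 4 (tell()): offset=3
After 5 (seek(23, SET)): offset=23
After 6 (tell()): offset=23
After 7 (read(6)): returned '', offset=23
After 8 (read(8)): returned '', offset=23
After 9 (read(8)): returned '', offset=23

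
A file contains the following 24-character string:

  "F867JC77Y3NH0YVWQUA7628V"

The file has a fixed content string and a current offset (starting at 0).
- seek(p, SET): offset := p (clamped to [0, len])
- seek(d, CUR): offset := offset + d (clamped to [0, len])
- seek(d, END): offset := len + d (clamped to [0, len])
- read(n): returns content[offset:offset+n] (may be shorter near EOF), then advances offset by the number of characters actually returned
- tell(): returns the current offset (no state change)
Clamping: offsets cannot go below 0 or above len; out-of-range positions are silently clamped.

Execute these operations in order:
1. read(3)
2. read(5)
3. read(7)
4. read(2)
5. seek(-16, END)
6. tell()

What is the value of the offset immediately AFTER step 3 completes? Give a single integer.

Answer: 15

Derivation:
After 1 (read(3)): returned 'F86', offset=3
After 2 (read(5)): returned '7JC77', offset=8
After 3 (read(7)): returned 'Y3NH0YV', offset=15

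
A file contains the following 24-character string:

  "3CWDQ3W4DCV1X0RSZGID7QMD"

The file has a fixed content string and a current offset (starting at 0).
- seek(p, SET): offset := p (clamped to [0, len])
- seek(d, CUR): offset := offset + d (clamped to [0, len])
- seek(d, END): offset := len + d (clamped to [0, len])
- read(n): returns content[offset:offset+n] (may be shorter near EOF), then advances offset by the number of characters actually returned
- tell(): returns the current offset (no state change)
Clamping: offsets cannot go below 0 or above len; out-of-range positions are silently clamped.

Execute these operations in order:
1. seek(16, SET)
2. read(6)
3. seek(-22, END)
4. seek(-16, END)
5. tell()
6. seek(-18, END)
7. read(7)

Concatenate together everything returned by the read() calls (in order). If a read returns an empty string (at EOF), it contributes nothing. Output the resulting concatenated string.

Answer: ZGID7QW4DCV1X

Derivation:
After 1 (seek(16, SET)): offset=16
After 2 (read(6)): returned 'ZGID7Q', offset=22
After 3 (seek(-22, END)): offset=2
After 4 (seek(-16, END)): offset=8
After 5 (tell()): offset=8
After 6 (seek(-18, END)): offset=6
After 7 (read(7)): returned 'W4DCV1X', offset=13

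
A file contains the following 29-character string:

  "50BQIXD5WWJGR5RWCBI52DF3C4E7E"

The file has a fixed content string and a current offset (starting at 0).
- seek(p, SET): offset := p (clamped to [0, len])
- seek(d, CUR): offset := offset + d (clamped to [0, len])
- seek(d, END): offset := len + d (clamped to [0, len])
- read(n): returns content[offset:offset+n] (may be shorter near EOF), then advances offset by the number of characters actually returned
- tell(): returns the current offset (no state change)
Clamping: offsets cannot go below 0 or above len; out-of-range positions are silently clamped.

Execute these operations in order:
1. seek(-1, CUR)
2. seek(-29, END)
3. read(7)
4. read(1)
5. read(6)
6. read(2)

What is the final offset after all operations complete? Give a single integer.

After 1 (seek(-1, CUR)): offset=0
After 2 (seek(-29, END)): offset=0
After 3 (read(7)): returned '50BQIXD', offset=7
After 4 (read(1)): returned '5', offset=8
After 5 (read(6)): returned 'WWJGR5', offset=14
After 6 (read(2)): returned 'RW', offset=16

Answer: 16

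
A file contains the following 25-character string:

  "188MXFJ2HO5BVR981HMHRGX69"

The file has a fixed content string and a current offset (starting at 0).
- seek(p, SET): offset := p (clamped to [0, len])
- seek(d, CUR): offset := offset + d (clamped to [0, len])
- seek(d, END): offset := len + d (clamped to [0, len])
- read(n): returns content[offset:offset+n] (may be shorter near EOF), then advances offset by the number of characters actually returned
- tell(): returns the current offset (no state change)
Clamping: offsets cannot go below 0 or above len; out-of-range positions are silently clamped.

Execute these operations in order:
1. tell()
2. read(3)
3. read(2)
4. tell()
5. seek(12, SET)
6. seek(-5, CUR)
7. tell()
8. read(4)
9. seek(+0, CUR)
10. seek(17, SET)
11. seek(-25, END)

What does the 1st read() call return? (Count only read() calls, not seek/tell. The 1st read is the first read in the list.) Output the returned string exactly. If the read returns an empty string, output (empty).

Answer: 188

Derivation:
After 1 (tell()): offset=0
After 2 (read(3)): returned '188', offset=3
After 3 (read(2)): returned 'MX', offset=5
After 4 (tell()): offset=5
After 5 (seek(12, SET)): offset=12
After 6 (seek(-5, CUR)): offset=7
After 7 (tell()): offset=7
After 8 (read(4)): returned '2HO5', offset=11
After 9 (seek(+0, CUR)): offset=11
After 10 (seek(17, SET)): offset=17
After 11 (seek(-25, END)): offset=0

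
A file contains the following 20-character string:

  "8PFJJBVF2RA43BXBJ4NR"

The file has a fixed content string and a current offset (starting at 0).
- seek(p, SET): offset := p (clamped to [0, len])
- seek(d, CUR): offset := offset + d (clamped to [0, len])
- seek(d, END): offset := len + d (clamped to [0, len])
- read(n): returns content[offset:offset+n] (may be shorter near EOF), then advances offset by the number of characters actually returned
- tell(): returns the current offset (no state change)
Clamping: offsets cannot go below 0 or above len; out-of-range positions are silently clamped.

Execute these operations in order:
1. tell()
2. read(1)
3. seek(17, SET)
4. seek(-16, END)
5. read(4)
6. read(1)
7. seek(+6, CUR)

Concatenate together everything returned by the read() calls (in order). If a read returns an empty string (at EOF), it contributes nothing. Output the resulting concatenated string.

Answer: 8JBVF2

Derivation:
After 1 (tell()): offset=0
After 2 (read(1)): returned '8', offset=1
After 3 (seek(17, SET)): offset=17
After 4 (seek(-16, END)): offset=4
After 5 (read(4)): returned 'JBVF', offset=8
After 6 (read(1)): returned '2', offset=9
After 7 (seek(+6, CUR)): offset=15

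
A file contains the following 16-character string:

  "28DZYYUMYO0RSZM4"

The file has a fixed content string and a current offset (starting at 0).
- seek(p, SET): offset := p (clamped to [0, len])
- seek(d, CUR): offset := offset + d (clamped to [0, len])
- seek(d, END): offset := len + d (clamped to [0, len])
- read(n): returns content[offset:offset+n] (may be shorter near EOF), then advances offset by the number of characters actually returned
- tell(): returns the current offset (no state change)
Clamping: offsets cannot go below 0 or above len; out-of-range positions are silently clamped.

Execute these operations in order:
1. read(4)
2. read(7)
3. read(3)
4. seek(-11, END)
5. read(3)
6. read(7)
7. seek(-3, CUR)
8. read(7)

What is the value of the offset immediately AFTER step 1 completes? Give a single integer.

After 1 (read(4)): returned '28DZ', offset=4

Answer: 4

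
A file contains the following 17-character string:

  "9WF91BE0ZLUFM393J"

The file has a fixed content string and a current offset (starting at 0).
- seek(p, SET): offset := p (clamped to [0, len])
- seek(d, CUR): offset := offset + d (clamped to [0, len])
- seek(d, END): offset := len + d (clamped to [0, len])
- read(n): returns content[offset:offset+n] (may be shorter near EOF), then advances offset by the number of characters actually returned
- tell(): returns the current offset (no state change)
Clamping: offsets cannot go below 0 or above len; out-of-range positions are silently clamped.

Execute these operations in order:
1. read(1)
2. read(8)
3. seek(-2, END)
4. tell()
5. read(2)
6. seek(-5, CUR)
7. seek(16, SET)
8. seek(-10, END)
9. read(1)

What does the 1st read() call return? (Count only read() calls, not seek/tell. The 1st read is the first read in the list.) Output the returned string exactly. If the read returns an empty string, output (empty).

Answer: 9

Derivation:
After 1 (read(1)): returned '9', offset=1
After 2 (read(8)): returned 'WF91BE0Z', offset=9
After 3 (seek(-2, END)): offset=15
After 4 (tell()): offset=15
After 5 (read(2)): returned '3J', offset=17
After 6 (seek(-5, CUR)): offset=12
After 7 (seek(16, SET)): offset=16
After 8 (seek(-10, END)): offset=7
After 9 (read(1)): returned '0', offset=8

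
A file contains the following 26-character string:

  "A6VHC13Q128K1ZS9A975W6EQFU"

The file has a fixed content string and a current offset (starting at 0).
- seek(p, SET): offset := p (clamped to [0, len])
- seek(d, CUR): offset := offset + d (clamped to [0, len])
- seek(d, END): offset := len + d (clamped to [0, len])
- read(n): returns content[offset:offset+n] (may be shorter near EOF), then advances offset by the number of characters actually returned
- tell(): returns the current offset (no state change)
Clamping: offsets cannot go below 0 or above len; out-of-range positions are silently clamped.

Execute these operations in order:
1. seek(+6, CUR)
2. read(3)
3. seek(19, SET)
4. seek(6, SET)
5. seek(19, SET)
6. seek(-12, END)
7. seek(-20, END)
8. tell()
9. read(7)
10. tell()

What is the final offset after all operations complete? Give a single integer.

Answer: 13

Derivation:
After 1 (seek(+6, CUR)): offset=6
After 2 (read(3)): returned '3Q1', offset=9
After 3 (seek(19, SET)): offset=19
After 4 (seek(6, SET)): offset=6
After 5 (seek(19, SET)): offset=19
After 6 (seek(-12, END)): offset=14
After 7 (seek(-20, END)): offset=6
After 8 (tell()): offset=6
After 9 (read(7)): returned '3Q128K1', offset=13
After 10 (tell()): offset=13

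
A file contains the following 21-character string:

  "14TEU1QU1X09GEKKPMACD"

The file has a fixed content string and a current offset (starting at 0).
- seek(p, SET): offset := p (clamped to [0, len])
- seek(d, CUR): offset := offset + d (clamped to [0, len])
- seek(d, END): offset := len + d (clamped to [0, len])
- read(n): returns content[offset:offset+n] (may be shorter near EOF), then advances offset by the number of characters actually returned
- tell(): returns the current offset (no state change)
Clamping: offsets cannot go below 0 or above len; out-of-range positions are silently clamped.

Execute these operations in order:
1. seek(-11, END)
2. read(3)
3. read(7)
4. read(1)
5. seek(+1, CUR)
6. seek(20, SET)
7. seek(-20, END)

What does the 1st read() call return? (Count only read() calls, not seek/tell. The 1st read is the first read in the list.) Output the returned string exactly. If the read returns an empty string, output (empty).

After 1 (seek(-11, END)): offset=10
After 2 (read(3)): returned '09G', offset=13
After 3 (read(7)): returned 'EKKPMAC', offset=20
After 4 (read(1)): returned 'D', offset=21
After 5 (seek(+1, CUR)): offset=21
After 6 (seek(20, SET)): offset=20
After 7 (seek(-20, END)): offset=1

Answer: 09G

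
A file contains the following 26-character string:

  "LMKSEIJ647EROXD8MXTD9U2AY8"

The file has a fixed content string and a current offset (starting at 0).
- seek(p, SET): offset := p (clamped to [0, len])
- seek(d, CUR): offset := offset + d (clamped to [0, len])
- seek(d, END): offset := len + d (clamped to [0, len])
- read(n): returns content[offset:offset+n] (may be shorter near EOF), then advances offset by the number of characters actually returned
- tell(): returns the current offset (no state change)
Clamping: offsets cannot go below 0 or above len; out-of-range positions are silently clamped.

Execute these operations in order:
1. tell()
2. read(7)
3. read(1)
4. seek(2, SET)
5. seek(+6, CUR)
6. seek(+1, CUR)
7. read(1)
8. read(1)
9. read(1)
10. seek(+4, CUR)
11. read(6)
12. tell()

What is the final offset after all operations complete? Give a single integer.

After 1 (tell()): offset=0
After 2 (read(7)): returned 'LMKSEIJ', offset=7
After 3 (read(1)): returned '6', offset=8
After 4 (seek(2, SET)): offset=2
After 5 (seek(+6, CUR)): offset=8
After 6 (seek(+1, CUR)): offset=9
After 7 (read(1)): returned '7', offset=10
After 8 (read(1)): returned 'E', offset=11
After 9 (read(1)): returned 'R', offset=12
After 10 (seek(+4, CUR)): offset=16
After 11 (read(6)): returned 'MXTD9U', offset=22
After 12 (tell()): offset=22

Answer: 22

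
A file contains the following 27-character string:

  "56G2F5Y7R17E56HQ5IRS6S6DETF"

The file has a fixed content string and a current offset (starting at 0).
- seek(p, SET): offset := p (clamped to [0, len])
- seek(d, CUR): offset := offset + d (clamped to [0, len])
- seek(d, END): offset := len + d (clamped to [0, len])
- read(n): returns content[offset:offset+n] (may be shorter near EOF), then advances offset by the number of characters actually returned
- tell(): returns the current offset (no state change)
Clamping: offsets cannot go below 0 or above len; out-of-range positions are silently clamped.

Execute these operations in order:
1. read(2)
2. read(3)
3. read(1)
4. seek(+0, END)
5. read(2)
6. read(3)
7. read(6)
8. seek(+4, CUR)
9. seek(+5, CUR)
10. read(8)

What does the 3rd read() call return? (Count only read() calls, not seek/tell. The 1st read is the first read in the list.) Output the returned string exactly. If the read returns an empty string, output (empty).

After 1 (read(2)): returned '56', offset=2
After 2 (read(3)): returned 'G2F', offset=5
After 3 (read(1)): returned '5', offset=6
After 4 (seek(+0, END)): offset=27
After 5 (read(2)): returned '', offset=27
After 6 (read(3)): returned '', offset=27
After 7 (read(6)): returned '', offset=27
After 8 (seek(+4, CUR)): offset=27
After 9 (seek(+5, CUR)): offset=27
After 10 (read(8)): returned '', offset=27

Answer: 5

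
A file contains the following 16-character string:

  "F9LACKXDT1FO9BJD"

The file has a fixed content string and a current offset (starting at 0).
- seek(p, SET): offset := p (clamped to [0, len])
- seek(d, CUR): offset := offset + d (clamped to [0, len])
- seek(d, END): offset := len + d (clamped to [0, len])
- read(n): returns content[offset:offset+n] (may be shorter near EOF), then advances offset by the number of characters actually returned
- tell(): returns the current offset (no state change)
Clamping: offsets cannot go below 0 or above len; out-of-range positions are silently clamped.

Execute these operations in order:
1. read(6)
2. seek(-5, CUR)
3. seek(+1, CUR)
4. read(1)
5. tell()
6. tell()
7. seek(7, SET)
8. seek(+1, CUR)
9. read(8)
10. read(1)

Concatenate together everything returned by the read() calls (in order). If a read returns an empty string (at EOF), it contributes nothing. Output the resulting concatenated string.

Answer: F9LACKLT1FO9BJD

Derivation:
After 1 (read(6)): returned 'F9LACK', offset=6
After 2 (seek(-5, CUR)): offset=1
After 3 (seek(+1, CUR)): offset=2
After 4 (read(1)): returned 'L', offset=3
After 5 (tell()): offset=3
After 6 (tell()): offset=3
After 7 (seek(7, SET)): offset=7
After 8 (seek(+1, CUR)): offset=8
After 9 (read(8)): returned 'T1FO9BJD', offset=16
After 10 (read(1)): returned '', offset=16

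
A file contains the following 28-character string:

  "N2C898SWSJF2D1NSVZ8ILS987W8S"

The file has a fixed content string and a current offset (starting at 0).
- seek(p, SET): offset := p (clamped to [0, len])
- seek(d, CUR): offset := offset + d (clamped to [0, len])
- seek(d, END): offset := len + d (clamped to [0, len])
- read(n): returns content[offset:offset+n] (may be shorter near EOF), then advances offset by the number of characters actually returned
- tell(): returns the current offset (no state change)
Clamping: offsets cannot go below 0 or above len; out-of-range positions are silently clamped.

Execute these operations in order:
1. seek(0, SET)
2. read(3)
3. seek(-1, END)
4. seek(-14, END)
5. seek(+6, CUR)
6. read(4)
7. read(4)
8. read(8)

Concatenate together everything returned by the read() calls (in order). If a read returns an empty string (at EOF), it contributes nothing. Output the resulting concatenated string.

Answer: N2CLS987W8S

Derivation:
After 1 (seek(0, SET)): offset=0
After 2 (read(3)): returned 'N2C', offset=3
After 3 (seek(-1, END)): offset=27
After 4 (seek(-14, END)): offset=14
After 5 (seek(+6, CUR)): offset=20
After 6 (read(4)): returned 'LS98', offset=24
After 7 (read(4)): returned '7W8S', offset=28
After 8 (read(8)): returned '', offset=28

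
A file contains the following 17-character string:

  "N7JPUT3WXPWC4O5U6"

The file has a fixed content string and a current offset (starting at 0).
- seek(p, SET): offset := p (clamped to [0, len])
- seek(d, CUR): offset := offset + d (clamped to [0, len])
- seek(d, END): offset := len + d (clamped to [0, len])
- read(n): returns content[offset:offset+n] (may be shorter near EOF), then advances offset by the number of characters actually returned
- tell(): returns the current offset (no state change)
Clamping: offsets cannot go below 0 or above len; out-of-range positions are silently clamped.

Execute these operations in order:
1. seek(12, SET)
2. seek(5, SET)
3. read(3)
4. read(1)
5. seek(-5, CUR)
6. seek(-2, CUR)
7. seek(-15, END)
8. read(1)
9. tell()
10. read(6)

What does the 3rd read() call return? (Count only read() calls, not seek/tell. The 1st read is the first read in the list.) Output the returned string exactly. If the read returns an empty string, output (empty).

After 1 (seek(12, SET)): offset=12
After 2 (seek(5, SET)): offset=5
After 3 (read(3)): returned 'T3W', offset=8
After 4 (read(1)): returned 'X', offset=9
After 5 (seek(-5, CUR)): offset=4
After 6 (seek(-2, CUR)): offset=2
After 7 (seek(-15, END)): offset=2
After 8 (read(1)): returned 'J', offset=3
After 9 (tell()): offset=3
After 10 (read(6)): returned 'PUT3WX', offset=9

Answer: J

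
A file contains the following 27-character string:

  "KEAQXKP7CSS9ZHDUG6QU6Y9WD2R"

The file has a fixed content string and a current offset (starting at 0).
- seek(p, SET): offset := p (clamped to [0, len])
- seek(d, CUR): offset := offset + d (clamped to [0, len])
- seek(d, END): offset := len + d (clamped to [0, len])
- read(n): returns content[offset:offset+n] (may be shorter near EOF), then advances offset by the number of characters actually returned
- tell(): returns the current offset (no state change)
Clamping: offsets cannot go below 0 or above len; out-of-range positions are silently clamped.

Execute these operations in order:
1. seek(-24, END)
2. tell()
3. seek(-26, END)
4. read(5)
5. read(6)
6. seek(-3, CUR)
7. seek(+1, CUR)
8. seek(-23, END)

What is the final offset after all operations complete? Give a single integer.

After 1 (seek(-24, END)): offset=3
After 2 (tell()): offset=3
After 3 (seek(-26, END)): offset=1
After 4 (read(5)): returned 'EAQXK', offset=6
After 5 (read(6)): returned 'P7CSS9', offset=12
After 6 (seek(-3, CUR)): offset=9
After 7 (seek(+1, CUR)): offset=10
After 8 (seek(-23, END)): offset=4

Answer: 4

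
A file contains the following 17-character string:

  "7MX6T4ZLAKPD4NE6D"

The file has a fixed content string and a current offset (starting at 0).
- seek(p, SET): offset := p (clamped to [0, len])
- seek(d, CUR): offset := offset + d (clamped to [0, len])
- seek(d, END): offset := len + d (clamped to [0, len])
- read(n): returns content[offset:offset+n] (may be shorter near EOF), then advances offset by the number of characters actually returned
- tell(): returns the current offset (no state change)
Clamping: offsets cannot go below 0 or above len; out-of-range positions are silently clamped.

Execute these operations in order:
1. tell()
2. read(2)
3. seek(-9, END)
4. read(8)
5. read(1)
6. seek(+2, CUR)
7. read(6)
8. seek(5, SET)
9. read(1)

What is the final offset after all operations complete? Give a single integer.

After 1 (tell()): offset=0
After 2 (read(2)): returned '7M', offset=2
After 3 (seek(-9, END)): offset=8
After 4 (read(8)): returned 'AKPD4NE6', offset=16
After 5 (read(1)): returned 'D', offset=17
After 6 (seek(+2, CUR)): offset=17
After 7 (read(6)): returned '', offset=17
After 8 (seek(5, SET)): offset=5
After 9 (read(1)): returned '4', offset=6

Answer: 6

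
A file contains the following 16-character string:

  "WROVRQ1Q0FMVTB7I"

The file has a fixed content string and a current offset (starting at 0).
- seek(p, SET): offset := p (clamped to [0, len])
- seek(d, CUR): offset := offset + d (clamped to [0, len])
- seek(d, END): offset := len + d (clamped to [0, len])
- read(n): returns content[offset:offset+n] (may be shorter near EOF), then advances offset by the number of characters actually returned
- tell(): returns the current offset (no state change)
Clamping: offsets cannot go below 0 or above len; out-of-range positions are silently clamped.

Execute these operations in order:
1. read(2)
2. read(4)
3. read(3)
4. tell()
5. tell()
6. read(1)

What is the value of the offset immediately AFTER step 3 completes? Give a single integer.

Answer: 9

Derivation:
After 1 (read(2)): returned 'WR', offset=2
After 2 (read(4)): returned 'OVRQ', offset=6
After 3 (read(3)): returned '1Q0', offset=9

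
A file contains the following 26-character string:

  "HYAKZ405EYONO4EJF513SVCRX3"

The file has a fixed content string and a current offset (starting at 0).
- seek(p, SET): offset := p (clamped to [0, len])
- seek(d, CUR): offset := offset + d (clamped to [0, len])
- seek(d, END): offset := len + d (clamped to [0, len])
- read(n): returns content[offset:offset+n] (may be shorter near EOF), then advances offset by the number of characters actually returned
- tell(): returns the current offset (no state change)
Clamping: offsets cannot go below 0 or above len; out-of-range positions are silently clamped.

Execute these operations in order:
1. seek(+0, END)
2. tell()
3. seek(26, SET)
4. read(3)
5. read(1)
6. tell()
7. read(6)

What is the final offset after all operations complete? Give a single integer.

After 1 (seek(+0, END)): offset=26
After 2 (tell()): offset=26
After 3 (seek(26, SET)): offset=26
After 4 (read(3)): returned '', offset=26
After 5 (read(1)): returned '', offset=26
After 6 (tell()): offset=26
After 7 (read(6)): returned '', offset=26

Answer: 26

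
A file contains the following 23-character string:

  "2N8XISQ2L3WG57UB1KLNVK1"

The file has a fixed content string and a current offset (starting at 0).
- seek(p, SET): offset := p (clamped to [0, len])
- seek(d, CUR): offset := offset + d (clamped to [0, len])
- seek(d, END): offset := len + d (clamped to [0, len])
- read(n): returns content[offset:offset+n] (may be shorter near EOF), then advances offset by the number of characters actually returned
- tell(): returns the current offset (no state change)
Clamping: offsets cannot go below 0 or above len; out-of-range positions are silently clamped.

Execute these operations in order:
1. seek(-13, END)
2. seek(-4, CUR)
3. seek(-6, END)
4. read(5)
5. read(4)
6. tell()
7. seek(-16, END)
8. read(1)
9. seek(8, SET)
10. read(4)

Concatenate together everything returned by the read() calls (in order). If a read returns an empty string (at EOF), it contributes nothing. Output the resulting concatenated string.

Answer: KLNVK12L3WG

Derivation:
After 1 (seek(-13, END)): offset=10
After 2 (seek(-4, CUR)): offset=6
After 3 (seek(-6, END)): offset=17
After 4 (read(5)): returned 'KLNVK', offset=22
After 5 (read(4)): returned '1', offset=23
After 6 (tell()): offset=23
After 7 (seek(-16, END)): offset=7
After 8 (read(1)): returned '2', offset=8
After 9 (seek(8, SET)): offset=8
After 10 (read(4)): returned 'L3WG', offset=12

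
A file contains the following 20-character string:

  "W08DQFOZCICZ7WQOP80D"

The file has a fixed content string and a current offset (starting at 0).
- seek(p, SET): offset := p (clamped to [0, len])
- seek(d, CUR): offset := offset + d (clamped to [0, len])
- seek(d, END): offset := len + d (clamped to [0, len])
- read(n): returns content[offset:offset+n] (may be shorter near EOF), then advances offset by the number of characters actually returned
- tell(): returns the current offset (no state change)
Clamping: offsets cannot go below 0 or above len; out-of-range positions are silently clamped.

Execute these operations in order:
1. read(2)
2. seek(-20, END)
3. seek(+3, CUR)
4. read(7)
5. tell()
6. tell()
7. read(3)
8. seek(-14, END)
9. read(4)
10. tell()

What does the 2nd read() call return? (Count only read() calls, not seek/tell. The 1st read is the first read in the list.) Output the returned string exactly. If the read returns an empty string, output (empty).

After 1 (read(2)): returned 'W0', offset=2
After 2 (seek(-20, END)): offset=0
After 3 (seek(+3, CUR)): offset=3
After 4 (read(7)): returned 'DQFOZCI', offset=10
After 5 (tell()): offset=10
After 6 (tell()): offset=10
After 7 (read(3)): returned 'CZ7', offset=13
After 8 (seek(-14, END)): offset=6
After 9 (read(4)): returned 'OZCI', offset=10
After 10 (tell()): offset=10

Answer: DQFOZCI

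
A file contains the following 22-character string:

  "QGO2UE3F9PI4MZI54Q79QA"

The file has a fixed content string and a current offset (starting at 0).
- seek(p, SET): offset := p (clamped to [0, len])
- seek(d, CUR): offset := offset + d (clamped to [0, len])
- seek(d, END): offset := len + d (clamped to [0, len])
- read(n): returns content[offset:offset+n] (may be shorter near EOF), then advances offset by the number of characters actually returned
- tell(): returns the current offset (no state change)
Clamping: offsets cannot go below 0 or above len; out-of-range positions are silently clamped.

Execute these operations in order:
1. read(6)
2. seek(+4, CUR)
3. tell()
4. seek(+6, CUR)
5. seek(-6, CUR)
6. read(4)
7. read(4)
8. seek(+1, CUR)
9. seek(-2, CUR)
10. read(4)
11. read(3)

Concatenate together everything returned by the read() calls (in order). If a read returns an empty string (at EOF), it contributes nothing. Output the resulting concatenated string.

Answer: QGO2UEI4MZI54QQ79QA

Derivation:
After 1 (read(6)): returned 'QGO2UE', offset=6
After 2 (seek(+4, CUR)): offset=10
After 3 (tell()): offset=10
After 4 (seek(+6, CUR)): offset=16
After 5 (seek(-6, CUR)): offset=10
After 6 (read(4)): returned 'I4MZ', offset=14
After 7 (read(4)): returned 'I54Q', offset=18
After 8 (seek(+1, CUR)): offset=19
After 9 (seek(-2, CUR)): offset=17
After 10 (read(4)): returned 'Q79Q', offset=21
After 11 (read(3)): returned 'A', offset=22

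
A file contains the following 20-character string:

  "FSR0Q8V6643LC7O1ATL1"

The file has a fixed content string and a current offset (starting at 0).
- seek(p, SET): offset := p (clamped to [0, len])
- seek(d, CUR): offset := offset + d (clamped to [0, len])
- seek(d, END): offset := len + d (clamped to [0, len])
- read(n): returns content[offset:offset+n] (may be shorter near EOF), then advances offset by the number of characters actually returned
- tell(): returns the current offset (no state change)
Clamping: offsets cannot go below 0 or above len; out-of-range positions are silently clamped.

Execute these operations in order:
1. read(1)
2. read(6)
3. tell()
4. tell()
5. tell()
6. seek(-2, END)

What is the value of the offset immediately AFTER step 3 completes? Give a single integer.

Answer: 7

Derivation:
After 1 (read(1)): returned 'F', offset=1
After 2 (read(6)): returned 'SR0Q8V', offset=7
After 3 (tell()): offset=7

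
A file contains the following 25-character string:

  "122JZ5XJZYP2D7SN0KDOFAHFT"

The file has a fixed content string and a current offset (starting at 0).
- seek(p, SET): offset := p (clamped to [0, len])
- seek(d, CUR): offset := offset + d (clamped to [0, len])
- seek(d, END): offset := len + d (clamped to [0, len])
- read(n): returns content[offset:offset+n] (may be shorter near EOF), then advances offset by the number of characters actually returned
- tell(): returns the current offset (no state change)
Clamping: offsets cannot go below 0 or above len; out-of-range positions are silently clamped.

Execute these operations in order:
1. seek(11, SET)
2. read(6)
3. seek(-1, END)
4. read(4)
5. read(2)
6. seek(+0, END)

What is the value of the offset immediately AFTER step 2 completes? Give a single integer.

Answer: 17

Derivation:
After 1 (seek(11, SET)): offset=11
After 2 (read(6)): returned '2D7SN0', offset=17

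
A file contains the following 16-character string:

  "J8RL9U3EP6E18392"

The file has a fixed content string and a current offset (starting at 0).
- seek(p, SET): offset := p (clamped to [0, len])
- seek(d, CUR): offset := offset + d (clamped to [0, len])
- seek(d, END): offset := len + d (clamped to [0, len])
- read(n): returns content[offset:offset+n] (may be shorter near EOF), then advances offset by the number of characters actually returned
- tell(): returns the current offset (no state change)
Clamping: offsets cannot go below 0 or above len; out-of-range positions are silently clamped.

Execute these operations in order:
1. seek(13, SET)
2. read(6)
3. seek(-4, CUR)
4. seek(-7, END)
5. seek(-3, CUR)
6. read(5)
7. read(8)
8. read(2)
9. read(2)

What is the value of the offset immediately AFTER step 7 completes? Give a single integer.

Answer: 16

Derivation:
After 1 (seek(13, SET)): offset=13
After 2 (read(6)): returned '392', offset=16
After 3 (seek(-4, CUR)): offset=12
After 4 (seek(-7, END)): offset=9
After 5 (seek(-3, CUR)): offset=6
After 6 (read(5)): returned '3EP6E', offset=11
After 7 (read(8)): returned '18392', offset=16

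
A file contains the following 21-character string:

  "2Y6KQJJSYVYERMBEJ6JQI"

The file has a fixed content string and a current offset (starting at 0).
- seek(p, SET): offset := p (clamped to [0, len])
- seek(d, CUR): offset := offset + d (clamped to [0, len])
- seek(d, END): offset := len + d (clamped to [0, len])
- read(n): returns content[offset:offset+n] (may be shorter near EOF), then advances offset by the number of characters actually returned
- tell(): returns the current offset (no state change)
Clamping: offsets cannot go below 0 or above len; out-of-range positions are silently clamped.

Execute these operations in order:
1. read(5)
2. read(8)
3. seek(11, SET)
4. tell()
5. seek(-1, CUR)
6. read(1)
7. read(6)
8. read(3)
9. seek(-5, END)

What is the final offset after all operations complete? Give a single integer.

Answer: 16

Derivation:
After 1 (read(5)): returned '2Y6KQ', offset=5
After 2 (read(8)): returned 'JJSYVYER', offset=13
After 3 (seek(11, SET)): offset=11
After 4 (tell()): offset=11
After 5 (seek(-1, CUR)): offset=10
After 6 (read(1)): returned 'Y', offset=11
After 7 (read(6)): returned 'ERMBEJ', offset=17
After 8 (read(3)): returned '6JQ', offset=20
After 9 (seek(-5, END)): offset=16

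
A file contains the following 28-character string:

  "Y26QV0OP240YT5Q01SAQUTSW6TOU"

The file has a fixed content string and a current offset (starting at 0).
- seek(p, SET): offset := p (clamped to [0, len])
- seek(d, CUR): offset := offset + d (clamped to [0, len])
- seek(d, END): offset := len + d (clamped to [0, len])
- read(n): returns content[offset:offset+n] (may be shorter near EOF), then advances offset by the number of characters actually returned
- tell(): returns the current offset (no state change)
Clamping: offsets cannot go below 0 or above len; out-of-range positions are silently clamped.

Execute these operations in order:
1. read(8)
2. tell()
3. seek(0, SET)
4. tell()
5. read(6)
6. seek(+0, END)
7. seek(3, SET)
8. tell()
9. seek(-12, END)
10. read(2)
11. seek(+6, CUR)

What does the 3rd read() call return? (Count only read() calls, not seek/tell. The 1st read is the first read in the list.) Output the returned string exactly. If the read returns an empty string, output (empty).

Answer: 1S

Derivation:
After 1 (read(8)): returned 'Y26QV0OP', offset=8
After 2 (tell()): offset=8
After 3 (seek(0, SET)): offset=0
After 4 (tell()): offset=0
After 5 (read(6)): returned 'Y26QV0', offset=6
After 6 (seek(+0, END)): offset=28
After 7 (seek(3, SET)): offset=3
After 8 (tell()): offset=3
After 9 (seek(-12, END)): offset=16
After 10 (read(2)): returned '1S', offset=18
After 11 (seek(+6, CUR)): offset=24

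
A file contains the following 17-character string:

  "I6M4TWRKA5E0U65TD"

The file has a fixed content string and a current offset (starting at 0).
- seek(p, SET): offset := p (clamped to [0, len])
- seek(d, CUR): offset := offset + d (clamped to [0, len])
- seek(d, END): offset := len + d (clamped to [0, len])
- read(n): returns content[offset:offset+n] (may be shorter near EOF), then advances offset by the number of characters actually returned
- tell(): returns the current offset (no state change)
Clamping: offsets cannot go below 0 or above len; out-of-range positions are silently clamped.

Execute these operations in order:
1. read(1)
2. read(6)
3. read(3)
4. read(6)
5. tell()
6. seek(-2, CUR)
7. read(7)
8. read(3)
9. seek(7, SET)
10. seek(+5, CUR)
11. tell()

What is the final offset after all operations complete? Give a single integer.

After 1 (read(1)): returned 'I', offset=1
After 2 (read(6)): returned '6M4TWR', offset=7
After 3 (read(3)): returned 'KA5', offset=10
After 4 (read(6)): returned 'E0U65T', offset=16
After 5 (tell()): offset=16
After 6 (seek(-2, CUR)): offset=14
After 7 (read(7)): returned '5TD', offset=17
After 8 (read(3)): returned '', offset=17
After 9 (seek(7, SET)): offset=7
After 10 (seek(+5, CUR)): offset=12
After 11 (tell()): offset=12

Answer: 12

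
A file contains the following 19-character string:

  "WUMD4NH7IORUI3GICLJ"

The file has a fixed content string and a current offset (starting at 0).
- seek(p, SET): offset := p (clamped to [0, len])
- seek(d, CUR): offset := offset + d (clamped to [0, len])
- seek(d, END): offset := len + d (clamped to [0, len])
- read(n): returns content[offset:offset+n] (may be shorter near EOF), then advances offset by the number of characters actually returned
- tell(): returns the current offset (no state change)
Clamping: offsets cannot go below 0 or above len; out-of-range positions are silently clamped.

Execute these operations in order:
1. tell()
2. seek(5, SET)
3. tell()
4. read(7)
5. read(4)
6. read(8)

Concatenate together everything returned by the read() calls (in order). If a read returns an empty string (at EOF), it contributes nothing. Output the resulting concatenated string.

After 1 (tell()): offset=0
After 2 (seek(5, SET)): offset=5
After 3 (tell()): offset=5
After 4 (read(7)): returned 'NH7IORU', offset=12
After 5 (read(4)): returned 'I3GI', offset=16
After 6 (read(8)): returned 'CLJ', offset=19

Answer: NH7IORUI3GICLJ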